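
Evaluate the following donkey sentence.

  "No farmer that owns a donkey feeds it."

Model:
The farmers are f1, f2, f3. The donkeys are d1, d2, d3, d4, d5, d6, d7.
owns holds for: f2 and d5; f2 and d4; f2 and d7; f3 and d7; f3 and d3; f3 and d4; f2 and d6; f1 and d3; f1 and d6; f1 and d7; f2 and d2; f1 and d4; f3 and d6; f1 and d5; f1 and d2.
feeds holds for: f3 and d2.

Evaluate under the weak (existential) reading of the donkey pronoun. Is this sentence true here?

"it" takes "a donkey" as antecedent — a donkey pronoun bound across the clause boundary.
Truth condition: for no (f,d) with owns(f,d) does feeds(f,d) hold.
Restrictor pairs — does the scope hold? (f1,d2):fails  (f1,d3):fails  (f1,d4):fails  (f1,d5):fails  (f1,d6):fails  (f1,d7):fails  (f2,d2):fails  (f2,d4):fails  (f2,d5):fails  (f2,d6):fails  (f2,d7):fails  (f3,d3):fails  (f3,d4):fails  (f3,d6):fails  (f3,d7):fails
Scope holds for no restrictor pair, so the sentence is true.

True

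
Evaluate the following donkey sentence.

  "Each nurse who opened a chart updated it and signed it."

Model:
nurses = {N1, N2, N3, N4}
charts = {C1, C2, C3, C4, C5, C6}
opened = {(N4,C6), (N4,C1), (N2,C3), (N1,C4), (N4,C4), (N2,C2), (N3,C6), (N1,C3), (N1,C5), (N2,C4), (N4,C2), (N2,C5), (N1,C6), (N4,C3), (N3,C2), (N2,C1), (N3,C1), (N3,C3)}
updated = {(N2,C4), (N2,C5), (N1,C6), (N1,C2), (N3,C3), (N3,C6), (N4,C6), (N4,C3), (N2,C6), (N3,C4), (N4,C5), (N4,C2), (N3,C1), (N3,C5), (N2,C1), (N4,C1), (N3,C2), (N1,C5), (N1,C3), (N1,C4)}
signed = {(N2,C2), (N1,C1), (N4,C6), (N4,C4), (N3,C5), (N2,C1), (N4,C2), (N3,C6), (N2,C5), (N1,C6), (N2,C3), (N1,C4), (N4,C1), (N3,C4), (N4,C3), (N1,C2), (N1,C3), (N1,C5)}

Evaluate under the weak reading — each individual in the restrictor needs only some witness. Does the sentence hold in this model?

True

"it" takes "a chart" as antecedent — a donkey pronoun bound across the clause boundary.
Weak reading: every nurse n with some opened-chart has at least one opened-chart c such that updated(n,c) ∧ signed(n,c).
Per nurse: N1:✓  N2:✓  N3:✓  N4:✓
Every nurse in the restrictor has a witness.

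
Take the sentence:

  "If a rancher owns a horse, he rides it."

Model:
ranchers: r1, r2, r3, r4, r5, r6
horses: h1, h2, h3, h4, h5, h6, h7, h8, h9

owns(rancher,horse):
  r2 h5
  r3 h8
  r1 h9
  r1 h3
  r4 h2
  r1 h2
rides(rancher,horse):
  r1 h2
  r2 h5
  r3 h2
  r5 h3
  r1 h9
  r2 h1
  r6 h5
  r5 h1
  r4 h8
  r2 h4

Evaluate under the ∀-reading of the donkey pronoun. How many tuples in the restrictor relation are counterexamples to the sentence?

"it" takes "a horse" as antecedent — a donkey pronoun bound across the clause boundary.
Strong reading: for every (r,h) with owns(r,h), rides(r,h).
Restrictor pairs: (r1,h2) ✓  (r1,h3) ✗  (r1,h9) ✓  (r2,h5) ✓  (r3,h8) ✗  (r4,h2) ✗
Counterexamples (restrictor pairs failing the scope): 3.

3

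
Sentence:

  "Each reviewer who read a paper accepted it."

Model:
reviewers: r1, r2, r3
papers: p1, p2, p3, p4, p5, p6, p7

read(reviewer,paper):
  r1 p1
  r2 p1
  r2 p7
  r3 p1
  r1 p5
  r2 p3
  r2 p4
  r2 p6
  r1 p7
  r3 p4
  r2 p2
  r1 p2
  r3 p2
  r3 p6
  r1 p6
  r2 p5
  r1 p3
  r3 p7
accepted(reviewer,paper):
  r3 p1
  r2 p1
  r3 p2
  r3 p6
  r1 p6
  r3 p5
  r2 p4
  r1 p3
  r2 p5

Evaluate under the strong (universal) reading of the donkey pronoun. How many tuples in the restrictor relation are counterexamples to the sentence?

"it" takes "a paper" as antecedent — a donkey pronoun bound across the clause boundary.
Strong reading: for every (r,p) with read(r,p), accepted(r,p).
Restrictor pairs: (r1,p1) ✗  (r1,p2) ✗  (r1,p3) ✓  (r1,p5) ✗  (r1,p6) ✓  (r1,p7) ✗  (r2,p1) ✓  (r2,p2) ✗  (r2,p3) ✗  (r2,p4) ✓  (r2,p5) ✓  (r2,p6) ✗  (r2,p7) ✗  (r3,p1) ✓  (r3,p2) ✓  (r3,p4) ✗  (r3,p6) ✓  (r3,p7) ✗
Counterexamples (restrictor pairs failing the scope): 10.

10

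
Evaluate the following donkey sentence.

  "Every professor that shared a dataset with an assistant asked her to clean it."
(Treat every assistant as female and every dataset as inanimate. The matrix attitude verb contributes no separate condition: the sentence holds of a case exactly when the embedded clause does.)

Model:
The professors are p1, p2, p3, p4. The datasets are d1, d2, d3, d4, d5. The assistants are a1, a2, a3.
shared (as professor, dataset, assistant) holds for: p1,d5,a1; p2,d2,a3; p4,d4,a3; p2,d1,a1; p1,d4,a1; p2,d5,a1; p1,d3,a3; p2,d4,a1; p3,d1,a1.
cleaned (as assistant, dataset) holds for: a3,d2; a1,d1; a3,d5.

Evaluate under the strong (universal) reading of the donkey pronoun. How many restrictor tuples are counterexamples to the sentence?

"her" takes "an assistant" as antecedent and "it" takes "a dataset"; both are donkey pronouns co-varying with the restrictor.
Strong reading: for every (p,d,a) with shared(p,d,a), cleaned(a,d).
Restrictor triples: (p1,d3,a3)→cleaned(a3,d3) ✗  (p1,d4,a1)→cleaned(a1,d4) ✗  (p1,d5,a1)→cleaned(a1,d5) ✗  (p2,d1,a1)→cleaned(a1,d1) ✓  (p2,d2,a3)→cleaned(a3,d2) ✓  (p2,d4,a1)→cleaned(a1,d4) ✗  (p2,d5,a1)→cleaned(a1,d5) ✗  (p3,d1,a1)→cleaned(a1,d1) ✓  (p4,d4,a3)→cleaned(a3,d4) ✗
Counterexamples (restrictor triples failing the scope): 6.

6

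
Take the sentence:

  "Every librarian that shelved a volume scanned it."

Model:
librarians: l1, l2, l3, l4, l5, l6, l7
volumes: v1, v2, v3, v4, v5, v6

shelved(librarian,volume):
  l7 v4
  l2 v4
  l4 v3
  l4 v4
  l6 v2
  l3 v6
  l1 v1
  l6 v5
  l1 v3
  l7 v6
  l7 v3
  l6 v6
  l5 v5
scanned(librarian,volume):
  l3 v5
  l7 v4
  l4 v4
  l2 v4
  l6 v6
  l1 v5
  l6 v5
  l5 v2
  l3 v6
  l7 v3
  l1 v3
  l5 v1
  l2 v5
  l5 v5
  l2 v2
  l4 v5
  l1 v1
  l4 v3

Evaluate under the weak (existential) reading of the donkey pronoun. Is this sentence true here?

"it" takes "a volume" as antecedent — a donkey pronoun bound across the clause boundary.
Weak reading: every librarian l with some shelved-volume has at least one shelved-volume v such that scanned(l,v).
Per librarian: l1:✓  l2:✓  l3:✓  l4:✓  l5:✓  l6:✓  l7:✓
Every librarian in the restrictor has a witness.

True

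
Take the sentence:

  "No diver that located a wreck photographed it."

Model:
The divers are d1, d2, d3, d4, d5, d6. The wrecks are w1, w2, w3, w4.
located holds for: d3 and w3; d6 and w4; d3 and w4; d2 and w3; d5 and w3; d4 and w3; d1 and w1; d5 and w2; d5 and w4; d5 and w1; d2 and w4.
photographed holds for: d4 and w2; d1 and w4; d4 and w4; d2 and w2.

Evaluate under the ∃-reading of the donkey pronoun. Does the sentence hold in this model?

"it" takes "a wreck" as antecedent — a donkey pronoun bound across the clause boundary.
Truth condition: for no (d,w) with located(d,w) does photographed(d,w) hold.
Restrictor pairs — does the scope hold? (d1,w1):fails  (d2,w3):fails  (d2,w4):fails  (d3,w3):fails  (d3,w4):fails  (d4,w3):fails  (d5,w1):fails  (d5,w2):fails  (d5,w3):fails  (d5,w4):fails  (d6,w4):fails
Scope holds for no restrictor pair, so the sentence is true.

True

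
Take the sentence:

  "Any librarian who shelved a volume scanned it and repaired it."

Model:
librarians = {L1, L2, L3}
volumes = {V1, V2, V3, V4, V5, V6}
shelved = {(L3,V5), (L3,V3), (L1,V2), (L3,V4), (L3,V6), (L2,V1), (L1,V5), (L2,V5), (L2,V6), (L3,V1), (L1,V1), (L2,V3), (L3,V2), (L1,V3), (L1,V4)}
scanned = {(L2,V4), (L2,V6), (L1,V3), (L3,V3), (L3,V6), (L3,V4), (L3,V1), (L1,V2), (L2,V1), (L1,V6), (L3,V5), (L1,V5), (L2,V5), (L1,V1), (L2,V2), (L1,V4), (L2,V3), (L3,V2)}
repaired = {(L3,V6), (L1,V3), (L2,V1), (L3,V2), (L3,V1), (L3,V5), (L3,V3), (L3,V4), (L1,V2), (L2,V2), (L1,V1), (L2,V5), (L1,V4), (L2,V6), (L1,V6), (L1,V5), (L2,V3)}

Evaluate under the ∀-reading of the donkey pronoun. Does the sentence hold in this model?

"it" takes "a volume" as antecedent — a donkey pronoun bound across the clause boundary.
Strong reading: for every (l,v) with shelved(l,v), scanned(l,v) ∧ repaired(l,v).
Restrictor pairs: (L1,V1) ✓  (L1,V2) ✓  (L1,V3) ✓  (L1,V4) ✓  (L1,V5) ✓  (L2,V1) ✓  (L2,V3) ✓  (L2,V5) ✓  (L2,V6) ✓  (L3,V1) ✓  (L3,V2) ✓  (L3,V3) ✓  (L3,V4) ✓  (L3,V5) ✓  (L3,V6) ✓
Every restrictor pair satisfies the scope.

True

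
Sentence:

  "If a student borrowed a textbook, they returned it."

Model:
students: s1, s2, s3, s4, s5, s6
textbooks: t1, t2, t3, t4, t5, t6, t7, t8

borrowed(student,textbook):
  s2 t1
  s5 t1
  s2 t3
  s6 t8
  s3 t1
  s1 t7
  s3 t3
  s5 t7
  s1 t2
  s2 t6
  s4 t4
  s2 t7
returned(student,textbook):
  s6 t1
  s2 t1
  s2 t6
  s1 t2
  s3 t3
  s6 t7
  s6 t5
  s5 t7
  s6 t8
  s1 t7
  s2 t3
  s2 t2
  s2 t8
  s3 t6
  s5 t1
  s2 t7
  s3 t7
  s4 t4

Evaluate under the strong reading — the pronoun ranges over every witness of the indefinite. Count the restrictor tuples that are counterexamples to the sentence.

1

"it" takes "a textbook" as antecedent — a donkey pronoun bound across the clause boundary.
Strong reading: for every (s,t) with borrowed(s,t), returned(s,t).
Restrictor pairs: (s1,t2) ✓  (s1,t7) ✓  (s2,t1) ✓  (s2,t3) ✓  (s2,t6) ✓  (s2,t7) ✓  (s3,t1) ✗  (s3,t3) ✓  (s4,t4) ✓  (s5,t1) ✓  (s5,t7) ✓  (s6,t8) ✓
Counterexamples (restrictor pairs failing the scope): 1.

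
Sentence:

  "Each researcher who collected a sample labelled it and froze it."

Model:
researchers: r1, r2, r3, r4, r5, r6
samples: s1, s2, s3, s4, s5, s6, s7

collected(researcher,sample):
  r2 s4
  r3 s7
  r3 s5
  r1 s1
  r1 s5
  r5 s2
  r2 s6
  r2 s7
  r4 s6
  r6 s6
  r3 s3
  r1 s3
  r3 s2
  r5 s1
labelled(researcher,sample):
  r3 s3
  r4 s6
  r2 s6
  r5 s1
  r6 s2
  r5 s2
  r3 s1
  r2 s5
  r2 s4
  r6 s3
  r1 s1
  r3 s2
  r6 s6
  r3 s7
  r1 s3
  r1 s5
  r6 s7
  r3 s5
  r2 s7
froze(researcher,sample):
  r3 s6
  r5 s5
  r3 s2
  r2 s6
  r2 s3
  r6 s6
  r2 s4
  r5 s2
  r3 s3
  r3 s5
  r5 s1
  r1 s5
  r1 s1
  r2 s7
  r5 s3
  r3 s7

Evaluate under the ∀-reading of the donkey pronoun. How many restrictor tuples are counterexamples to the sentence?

2

"it" takes "a sample" as antecedent — a donkey pronoun bound across the clause boundary.
Strong reading: for every (r,s) with collected(r,s), labelled(r,s) ∧ froze(r,s).
Restrictor pairs: (r1,s1) ✓  (r1,s3) ✗  (r1,s5) ✓  (r2,s4) ✓  (r2,s6) ✓  (r2,s7) ✓  (r3,s2) ✓  (r3,s3) ✓  (r3,s5) ✓  (r3,s7) ✓  (r4,s6) ✗  (r5,s1) ✓  (r5,s2) ✓  (r6,s6) ✓
Counterexamples (restrictor pairs failing the scope): 2.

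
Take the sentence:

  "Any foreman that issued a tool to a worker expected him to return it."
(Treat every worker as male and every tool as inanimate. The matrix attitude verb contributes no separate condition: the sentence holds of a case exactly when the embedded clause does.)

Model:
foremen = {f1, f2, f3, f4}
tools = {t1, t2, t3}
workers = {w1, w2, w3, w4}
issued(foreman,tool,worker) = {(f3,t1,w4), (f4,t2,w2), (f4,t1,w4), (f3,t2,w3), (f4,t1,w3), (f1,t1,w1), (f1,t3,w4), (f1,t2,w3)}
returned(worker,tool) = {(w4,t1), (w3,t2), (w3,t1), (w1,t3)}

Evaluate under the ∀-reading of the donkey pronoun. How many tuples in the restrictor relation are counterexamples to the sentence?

"him" takes "a worker" as antecedent and "it" takes "a tool"; both are donkey pronouns co-varying with the restrictor.
Strong reading: for every (f,t,w) with issued(f,t,w), returned(w,t).
Restrictor triples: (f1,t1,w1)→returned(w1,t1) ✗  (f1,t2,w3)→returned(w3,t2) ✓  (f1,t3,w4)→returned(w4,t3) ✗  (f3,t1,w4)→returned(w4,t1) ✓  (f3,t2,w3)→returned(w3,t2) ✓  (f4,t1,w3)→returned(w3,t1) ✓  (f4,t1,w4)→returned(w4,t1) ✓  (f4,t2,w2)→returned(w2,t2) ✗
Counterexamples (restrictor triples failing the scope): 3.

3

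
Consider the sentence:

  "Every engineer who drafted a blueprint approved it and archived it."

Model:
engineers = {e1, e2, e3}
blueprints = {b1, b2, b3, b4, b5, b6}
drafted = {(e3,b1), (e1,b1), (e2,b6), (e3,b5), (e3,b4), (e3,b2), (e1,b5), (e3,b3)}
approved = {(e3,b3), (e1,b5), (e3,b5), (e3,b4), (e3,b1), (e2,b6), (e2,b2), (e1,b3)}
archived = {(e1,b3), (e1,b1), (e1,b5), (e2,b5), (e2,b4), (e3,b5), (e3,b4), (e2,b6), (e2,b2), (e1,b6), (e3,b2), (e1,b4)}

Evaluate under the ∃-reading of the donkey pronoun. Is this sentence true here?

True

"it" takes "a blueprint" as antecedent — a donkey pronoun bound across the clause boundary.
Weak reading: every engineer e with some drafted-blueprint has at least one drafted-blueprint b such that approved(e,b) ∧ archived(e,b).
Per engineer: e1:✓  e2:✓  e3:✓
Every engineer in the restrictor has a witness.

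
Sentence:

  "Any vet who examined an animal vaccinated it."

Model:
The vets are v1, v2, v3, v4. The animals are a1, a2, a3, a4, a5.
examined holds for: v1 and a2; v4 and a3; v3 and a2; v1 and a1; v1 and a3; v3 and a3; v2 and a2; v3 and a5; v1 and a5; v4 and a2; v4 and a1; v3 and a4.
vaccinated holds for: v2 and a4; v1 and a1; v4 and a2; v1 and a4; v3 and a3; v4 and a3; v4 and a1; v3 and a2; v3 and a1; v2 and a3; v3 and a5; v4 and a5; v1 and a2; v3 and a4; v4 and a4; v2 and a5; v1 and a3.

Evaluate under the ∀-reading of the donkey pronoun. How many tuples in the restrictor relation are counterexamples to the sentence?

2

"it" takes "an animal" as antecedent — a donkey pronoun bound across the clause boundary.
Strong reading: for every (v,a) with examined(v,a), vaccinated(v,a).
Restrictor pairs: (v1,a1) ✓  (v1,a2) ✓  (v1,a3) ✓  (v1,a5) ✗  (v2,a2) ✗  (v3,a2) ✓  (v3,a3) ✓  (v3,a4) ✓  (v3,a5) ✓  (v4,a1) ✓  (v4,a2) ✓  (v4,a3) ✓
Counterexamples (restrictor pairs failing the scope): 2.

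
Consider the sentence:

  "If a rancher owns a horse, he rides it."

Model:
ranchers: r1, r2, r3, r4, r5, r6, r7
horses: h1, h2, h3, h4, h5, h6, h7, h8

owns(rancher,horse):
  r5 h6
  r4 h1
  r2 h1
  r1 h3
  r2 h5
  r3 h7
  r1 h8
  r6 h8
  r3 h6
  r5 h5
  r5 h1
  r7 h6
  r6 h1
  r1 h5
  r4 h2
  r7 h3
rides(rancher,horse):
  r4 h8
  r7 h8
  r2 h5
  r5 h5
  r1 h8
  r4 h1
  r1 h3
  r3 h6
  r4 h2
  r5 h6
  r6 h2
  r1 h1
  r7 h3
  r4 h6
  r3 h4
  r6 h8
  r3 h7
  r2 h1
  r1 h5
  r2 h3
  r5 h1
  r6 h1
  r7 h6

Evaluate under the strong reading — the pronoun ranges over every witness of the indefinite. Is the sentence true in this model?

"it" takes "a horse" as antecedent — a donkey pronoun bound across the clause boundary.
Strong reading: for every (r,h) with owns(r,h), rides(r,h).
Restrictor pairs: (r1,h3) ✓  (r1,h5) ✓  (r1,h8) ✓  (r2,h1) ✓  (r2,h5) ✓  (r3,h6) ✓  (r3,h7) ✓  (r4,h1) ✓  (r4,h2) ✓  (r5,h1) ✓  (r5,h5) ✓  (r5,h6) ✓  (r6,h1) ✓  (r6,h8) ✓  (r7,h3) ✓  (r7,h6) ✓
Every restrictor pair satisfies the scope.

True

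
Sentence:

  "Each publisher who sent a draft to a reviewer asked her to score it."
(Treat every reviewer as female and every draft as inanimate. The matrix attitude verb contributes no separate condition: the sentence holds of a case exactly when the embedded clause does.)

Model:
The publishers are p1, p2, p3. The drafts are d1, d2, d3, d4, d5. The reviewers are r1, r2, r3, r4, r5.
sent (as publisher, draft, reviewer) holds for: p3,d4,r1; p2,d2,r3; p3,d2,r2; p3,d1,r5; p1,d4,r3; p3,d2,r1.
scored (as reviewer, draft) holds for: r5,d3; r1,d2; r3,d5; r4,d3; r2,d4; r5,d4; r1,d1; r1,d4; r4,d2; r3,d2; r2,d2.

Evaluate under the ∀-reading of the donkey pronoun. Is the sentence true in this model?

"her" takes "a reviewer" as antecedent and "it" takes "a draft"; both are donkey pronouns co-varying with the restrictor.
Strong reading: for every (p,d,r) with sent(p,d,r), scored(r,d).
Restrictor triples: (p1,d4,r3)→scored(r3,d4) ✗  (p2,d2,r3)→scored(r3,d2) ✓  (p3,d1,r5)→scored(r5,d1) ✗  (p3,d2,r1)→scored(r1,d2) ✓  (p3,d2,r2)→scored(r2,d2) ✓  (p3,d4,r1)→scored(r1,d4) ✓
Counterexample: (p1,d4,r3) — scored(r3,d4) does not hold.

False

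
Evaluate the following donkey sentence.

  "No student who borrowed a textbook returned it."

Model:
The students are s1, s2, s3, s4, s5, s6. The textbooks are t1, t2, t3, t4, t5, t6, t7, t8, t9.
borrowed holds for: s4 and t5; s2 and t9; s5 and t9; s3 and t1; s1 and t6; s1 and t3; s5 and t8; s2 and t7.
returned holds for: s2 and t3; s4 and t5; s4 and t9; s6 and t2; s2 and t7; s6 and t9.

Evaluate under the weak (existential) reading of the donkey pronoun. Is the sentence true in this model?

"it" takes "a textbook" as antecedent — a donkey pronoun bound across the clause boundary.
Truth condition: for no (s,t) with borrowed(s,t) does returned(s,t) hold.
Restrictor pairs — does the scope hold? (s1,t3):fails  (s1,t6):fails  (s2,t7):holds  (s2,t9):fails  (s3,t1):fails  (s4,t5):holds  (s5,t8):fails  (s5,t9):fails
Scope holds for 2 pair(s), so the sentence is false.

False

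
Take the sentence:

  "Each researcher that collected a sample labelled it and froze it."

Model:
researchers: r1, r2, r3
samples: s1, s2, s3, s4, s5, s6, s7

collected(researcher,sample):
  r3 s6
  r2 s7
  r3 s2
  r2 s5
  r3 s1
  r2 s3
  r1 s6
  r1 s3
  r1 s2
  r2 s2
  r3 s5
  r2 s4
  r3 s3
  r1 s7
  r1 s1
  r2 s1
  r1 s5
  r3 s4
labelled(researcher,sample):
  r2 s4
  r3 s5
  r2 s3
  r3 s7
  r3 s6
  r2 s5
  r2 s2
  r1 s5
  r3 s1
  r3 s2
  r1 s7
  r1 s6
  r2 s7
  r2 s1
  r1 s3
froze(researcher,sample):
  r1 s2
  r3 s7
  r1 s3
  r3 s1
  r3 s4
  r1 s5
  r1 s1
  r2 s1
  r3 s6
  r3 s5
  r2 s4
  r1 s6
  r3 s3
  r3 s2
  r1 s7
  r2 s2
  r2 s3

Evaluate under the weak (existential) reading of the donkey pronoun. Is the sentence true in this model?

"it" takes "a sample" as antecedent — a donkey pronoun bound across the clause boundary.
Weak reading: every researcher r with some collected-sample has at least one collected-sample s such that labelled(r,s) ∧ froze(r,s).
Per researcher: r1:✓  r2:✓  r3:✓
Every researcher in the restrictor has a witness.

True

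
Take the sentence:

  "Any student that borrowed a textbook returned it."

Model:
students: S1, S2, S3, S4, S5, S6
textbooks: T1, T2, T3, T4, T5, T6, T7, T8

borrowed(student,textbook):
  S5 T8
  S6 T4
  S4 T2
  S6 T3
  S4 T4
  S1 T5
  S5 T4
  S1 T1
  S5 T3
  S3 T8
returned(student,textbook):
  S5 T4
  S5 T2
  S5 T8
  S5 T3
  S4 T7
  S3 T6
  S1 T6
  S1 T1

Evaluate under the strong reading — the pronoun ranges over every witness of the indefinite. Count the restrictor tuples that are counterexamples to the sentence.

"it" takes "a textbook" as antecedent — a donkey pronoun bound across the clause boundary.
Strong reading: for every (s,t) with borrowed(s,t), returned(s,t).
Restrictor pairs: (S1,T1) ✓  (S1,T5) ✗  (S3,T8) ✗  (S4,T2) ✗  (S4,T4) ✗  (S5,T3) ✓  (S5,T4) ✓  (S5,T8) ✓  (S6,T3) ✗  (S6,T4) ✗
Counterexamples (restrictor pairs failing the scope): 6.

6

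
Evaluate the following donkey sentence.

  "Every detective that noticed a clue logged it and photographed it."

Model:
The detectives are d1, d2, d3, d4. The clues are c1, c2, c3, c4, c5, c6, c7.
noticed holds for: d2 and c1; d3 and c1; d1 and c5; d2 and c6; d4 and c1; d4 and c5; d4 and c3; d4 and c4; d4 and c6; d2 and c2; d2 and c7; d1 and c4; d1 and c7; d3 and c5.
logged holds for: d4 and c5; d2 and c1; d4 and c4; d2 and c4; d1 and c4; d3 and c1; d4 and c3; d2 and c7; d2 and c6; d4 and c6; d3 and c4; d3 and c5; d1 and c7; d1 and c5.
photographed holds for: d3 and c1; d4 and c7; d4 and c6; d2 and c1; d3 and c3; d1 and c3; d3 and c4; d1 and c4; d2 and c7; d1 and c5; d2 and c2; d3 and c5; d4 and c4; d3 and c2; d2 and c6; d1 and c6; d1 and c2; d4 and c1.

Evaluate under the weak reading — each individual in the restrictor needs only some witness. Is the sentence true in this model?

True

"it" takes "a clue" as antecedent — a donkey pronoun bound across the clause boundary.
Weak reading: every detective d with some noticed-clue has at least one noticed-clue c such that logged(d,c) ∧ photographed(d,c).
Per detective: d1:✓  d2:✓  d3:✓  d4:✓
Every detective in the restrictor has a witness.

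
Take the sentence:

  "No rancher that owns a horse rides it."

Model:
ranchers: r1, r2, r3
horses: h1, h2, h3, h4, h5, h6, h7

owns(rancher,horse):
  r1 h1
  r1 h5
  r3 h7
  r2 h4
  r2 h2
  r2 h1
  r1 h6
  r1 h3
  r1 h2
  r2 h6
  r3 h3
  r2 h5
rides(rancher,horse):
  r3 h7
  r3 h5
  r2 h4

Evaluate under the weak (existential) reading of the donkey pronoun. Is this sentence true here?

"it" takes "a horse" as antecedent — a donkey pronoun bound across the clause boundary.
Truth condition: for no (r,h) with owns(r,h) does rides(r,h) hold.
Restrictor pairs — does the scope hold? (r1,h1):fails  (r1,h2):fails  (r1,h3):fails  (r1,h5):fails  (r1,h6):fails  (r2,h1):fails  (r2,h2):fails  (r2,h4):holds  (r2,h5):fails  (r2,h6):fails  (r3,h3):fails  (r3,h7):holds
Scope holds for 2 pair(s), so the sentence is false.

False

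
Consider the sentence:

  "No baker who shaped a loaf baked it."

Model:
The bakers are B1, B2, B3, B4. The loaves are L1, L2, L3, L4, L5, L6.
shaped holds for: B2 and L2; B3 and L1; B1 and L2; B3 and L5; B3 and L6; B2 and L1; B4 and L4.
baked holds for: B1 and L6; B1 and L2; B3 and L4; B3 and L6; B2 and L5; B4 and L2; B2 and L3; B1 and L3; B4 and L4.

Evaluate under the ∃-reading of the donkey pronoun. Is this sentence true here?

False

"it" takes "a loaf" as antecedent — a donkey pronoun bound across the clause boundary.
Truth condition: for no (b,l) with shaped(b,l) does baked(b,l) hold.
Restrictor pairs — does the scope hold? (B1,L2):holds  (B2,L1):fails  (B2,L2):fails  (B3,L1):fails  (B3,L5):fails  (B3,L6):holds  (B4,L4):holds
Scope holds for 3 pair(s), so the sentence is false.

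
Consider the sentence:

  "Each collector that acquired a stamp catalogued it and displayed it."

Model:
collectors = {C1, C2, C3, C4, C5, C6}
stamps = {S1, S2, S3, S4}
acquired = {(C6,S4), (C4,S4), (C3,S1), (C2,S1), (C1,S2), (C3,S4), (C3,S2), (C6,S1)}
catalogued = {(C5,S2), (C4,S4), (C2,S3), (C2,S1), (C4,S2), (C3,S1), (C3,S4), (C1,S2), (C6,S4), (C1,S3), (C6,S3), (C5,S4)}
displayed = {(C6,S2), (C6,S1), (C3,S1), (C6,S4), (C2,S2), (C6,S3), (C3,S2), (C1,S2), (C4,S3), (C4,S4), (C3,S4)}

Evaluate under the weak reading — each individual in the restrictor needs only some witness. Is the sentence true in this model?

"it" takes "a stamp" as antecedent — a donkey pronoun bound across the clause boundary.
Weak reading: every collector c with some acquired-stamp has at least one acquired-stamp s such that catalogued(c,s) ∧ displayed(c,s).
Per collector: C1:✓  C2:✗  C3:✓  C4:✓  C6:✓
C2 has no witness among its acquired-stamps.

False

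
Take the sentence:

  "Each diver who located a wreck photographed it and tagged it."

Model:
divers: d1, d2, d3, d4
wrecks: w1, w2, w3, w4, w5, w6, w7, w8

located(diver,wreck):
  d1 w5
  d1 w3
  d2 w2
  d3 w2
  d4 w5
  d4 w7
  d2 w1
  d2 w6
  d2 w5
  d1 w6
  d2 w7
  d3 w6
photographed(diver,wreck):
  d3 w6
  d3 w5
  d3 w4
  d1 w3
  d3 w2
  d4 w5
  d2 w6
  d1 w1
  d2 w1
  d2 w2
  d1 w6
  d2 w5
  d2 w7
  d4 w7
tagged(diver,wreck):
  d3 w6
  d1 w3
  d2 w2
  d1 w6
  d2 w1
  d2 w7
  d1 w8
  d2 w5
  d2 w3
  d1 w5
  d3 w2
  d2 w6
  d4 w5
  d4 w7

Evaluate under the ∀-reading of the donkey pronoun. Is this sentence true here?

"it" takes "a wreck" as antecedent — a donkey pronoun bound across the clause boundary.
Strong reading: for every (d,w) with located(d,w), photographed(d,w) ∧ tagged(d,w).
Restrictor pairs: (d1,w3) ✓  (d1,w5) ✗  (d1,w6) ✓  (d2,w1) ✓  (d2,w2) ✓  (d2,w5) ✓  (d2,w6) ✓  (d2,w7) ✓  (d3,w2) ✓  (d3,w6) ✓  (d4,w5) ✓  (d4,w7) ✓
Counterexample: (d1,w5) is in located but fails the scope.

False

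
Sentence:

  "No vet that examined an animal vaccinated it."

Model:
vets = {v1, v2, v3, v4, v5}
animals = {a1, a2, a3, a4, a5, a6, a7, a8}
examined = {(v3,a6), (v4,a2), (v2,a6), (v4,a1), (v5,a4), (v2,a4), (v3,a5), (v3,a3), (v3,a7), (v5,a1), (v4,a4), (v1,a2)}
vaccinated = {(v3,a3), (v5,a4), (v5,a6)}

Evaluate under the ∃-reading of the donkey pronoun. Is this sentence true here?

"it" takes "an animal" as antecedent — a donkey pronoun bound across the clause boundary.
Truth condition: for no (v,a) with examined(v,a) does vaccinated(v,a) hold.
Restrictor pairs — does the scope hold? (v1,a2):fails  (v2,a4):fails  (v2,a6):fails  (v3,a3):holds  (v3,a5):fails  (v3,a6):fails  (v3,a7):fails  (v4,a1):fails  (v4,a2):fails  (v4,a4):fails  (v5,a1):fails  (v5,a4):holds
Scope holds for 2 pair(s), so the sentence is false.

False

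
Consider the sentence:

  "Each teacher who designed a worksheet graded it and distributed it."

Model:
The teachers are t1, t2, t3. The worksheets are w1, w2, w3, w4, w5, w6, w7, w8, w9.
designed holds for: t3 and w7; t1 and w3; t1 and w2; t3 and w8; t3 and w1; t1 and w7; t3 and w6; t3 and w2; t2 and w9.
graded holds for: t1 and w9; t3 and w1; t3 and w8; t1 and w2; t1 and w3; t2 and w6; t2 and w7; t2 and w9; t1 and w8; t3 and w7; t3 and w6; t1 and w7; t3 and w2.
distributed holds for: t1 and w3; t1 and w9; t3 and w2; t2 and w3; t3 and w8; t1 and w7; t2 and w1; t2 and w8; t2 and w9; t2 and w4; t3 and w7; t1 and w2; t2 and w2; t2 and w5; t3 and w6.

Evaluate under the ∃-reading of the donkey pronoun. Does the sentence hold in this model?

True

"it" takes "a worksheet" as antecedent — a donkey pronoun bound across the clause boundary.
Weak reading: every teacher t with some designed-worksheet has at least one designed-worksheet w such that graded(t,w) ∧ distributed(t,w).
Per teacher: t1:✓  t2:✓  t3:✓
Every teacher in the restrictor has a witness.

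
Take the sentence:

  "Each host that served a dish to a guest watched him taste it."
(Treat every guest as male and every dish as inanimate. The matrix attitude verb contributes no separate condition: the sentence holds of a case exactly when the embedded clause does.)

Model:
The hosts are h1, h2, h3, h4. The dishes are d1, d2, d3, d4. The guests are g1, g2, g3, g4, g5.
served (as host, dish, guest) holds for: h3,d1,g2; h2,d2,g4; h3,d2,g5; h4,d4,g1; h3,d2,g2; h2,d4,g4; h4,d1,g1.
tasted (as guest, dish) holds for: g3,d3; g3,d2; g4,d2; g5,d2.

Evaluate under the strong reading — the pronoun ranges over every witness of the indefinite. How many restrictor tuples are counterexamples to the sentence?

"him" takes "a guest" as antecedent and "it" takes "a dish"; both are donkey pronouns co-varying with the restrictor.
Strong reading: for every (h,d,g) with served(h,d,g), tasted(g,d).
Restrictor triples: (h2,d2,g4)→tasted(g4,d2) ✓  (h2,d4,g4)→tasted(g4,d4) ✗  (h3,d1,g2)→tasted(g2,d1) ✗  (h3,d2,g2)→tasted(g2,d2) ✗  (h3,d2,g5)→tasted(g5,d2) ✓  (h4,d1,g1)→tasted(g1,d1) ✗  (h4,d4,g1)→tasted(g1,d4) ✗
Counterexamples (restrictor triples failing the scope): 5.

5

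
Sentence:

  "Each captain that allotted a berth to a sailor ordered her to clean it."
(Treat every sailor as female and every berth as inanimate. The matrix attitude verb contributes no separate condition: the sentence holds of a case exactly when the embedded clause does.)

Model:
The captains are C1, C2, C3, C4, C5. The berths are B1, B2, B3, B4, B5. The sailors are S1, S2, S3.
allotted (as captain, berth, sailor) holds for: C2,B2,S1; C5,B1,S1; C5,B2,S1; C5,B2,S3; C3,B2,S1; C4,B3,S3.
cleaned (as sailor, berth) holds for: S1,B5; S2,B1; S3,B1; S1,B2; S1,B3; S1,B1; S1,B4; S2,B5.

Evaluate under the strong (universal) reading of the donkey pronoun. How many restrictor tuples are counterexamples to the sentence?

2

"her" takes "a sailor" as antecedent and "it" takes "a berth"; both are donkey pronouns co-varying with the restrictor.
Strong reading: for every (c,b,s) with allotted(c,b,s), cleaned(s,b).
Restrictor triples: (C2,B2,S1)→cleaned(S1,B2) ✓  (C3,B2,S1)→cleaned(S1,B2) ✓  (C4,B3,S3)→cleaned(S3,B3) ✗  (C5,B1,S1)→cleaned(S1,B1) ✓  (C5,B2,S1)→cleaned(S1,B2) ✓  (C5,B2,S3)→cleaned(S3,B2) ✗
Counterexamples (restrictor triples failing the scope): 2.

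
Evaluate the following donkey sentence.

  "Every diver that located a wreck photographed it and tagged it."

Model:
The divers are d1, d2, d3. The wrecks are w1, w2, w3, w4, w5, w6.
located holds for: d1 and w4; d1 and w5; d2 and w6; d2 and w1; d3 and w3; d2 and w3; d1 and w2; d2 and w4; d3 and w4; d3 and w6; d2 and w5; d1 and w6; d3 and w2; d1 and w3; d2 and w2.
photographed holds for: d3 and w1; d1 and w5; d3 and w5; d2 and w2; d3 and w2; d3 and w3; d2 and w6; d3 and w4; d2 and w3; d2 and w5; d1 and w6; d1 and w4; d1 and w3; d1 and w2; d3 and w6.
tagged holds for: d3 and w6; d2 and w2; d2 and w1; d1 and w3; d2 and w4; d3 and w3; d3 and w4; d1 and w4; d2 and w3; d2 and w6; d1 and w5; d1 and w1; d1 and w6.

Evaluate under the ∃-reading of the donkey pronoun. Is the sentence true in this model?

"it" takes "a wreck" as antecedent — a donkey pronoun bound across the clause boundary.
Weak reading: every diver d with some located-wreck has at least one located-wreck w such that photographed(d,w) ∧ tagged(d,w).
Per diver: d1:✓  d2:✓  d3:✓
Every diver in the restrictor has a witness.

True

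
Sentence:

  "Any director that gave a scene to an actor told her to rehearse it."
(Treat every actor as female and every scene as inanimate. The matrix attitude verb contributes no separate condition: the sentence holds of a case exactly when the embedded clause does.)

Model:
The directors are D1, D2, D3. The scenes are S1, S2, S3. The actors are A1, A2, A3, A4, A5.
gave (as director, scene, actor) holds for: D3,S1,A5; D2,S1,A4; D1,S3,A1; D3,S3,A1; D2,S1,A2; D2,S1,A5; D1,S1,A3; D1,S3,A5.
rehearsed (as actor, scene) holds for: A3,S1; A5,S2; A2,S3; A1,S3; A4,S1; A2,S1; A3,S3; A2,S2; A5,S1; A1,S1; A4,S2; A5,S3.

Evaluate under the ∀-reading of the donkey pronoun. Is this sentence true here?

"her" takes "an actor" as antecedent and "it" takes "a scene"; both are donkey pronouns co-varying with the restrictor.
Strong reading: for every (d,s,a) with gave(d,s,a), rehearsed(a,s).
Restrictor triples: (D1,S1,A3)→rehearsed(A3,S1) ✓  (D1,S3,A1)→rehearsed(A1,S3) ✓  (D1,S3,A5)→rehearsed(A5,S3) ✓  (D2,S1,A2)→rehearsed(A2,S1) ✓  (D2,S1,A4)→rehearsed(A4,S1) ✓  (D2,S1,A5)→rehearsed(A5,S1) ✓  (D3,S1,A5)→rehearsed(A5,S1) ✓  (D3,S3,A1)→rehearsed(A1,S3) ✓
Every restrictor triple satisfies the scope.

True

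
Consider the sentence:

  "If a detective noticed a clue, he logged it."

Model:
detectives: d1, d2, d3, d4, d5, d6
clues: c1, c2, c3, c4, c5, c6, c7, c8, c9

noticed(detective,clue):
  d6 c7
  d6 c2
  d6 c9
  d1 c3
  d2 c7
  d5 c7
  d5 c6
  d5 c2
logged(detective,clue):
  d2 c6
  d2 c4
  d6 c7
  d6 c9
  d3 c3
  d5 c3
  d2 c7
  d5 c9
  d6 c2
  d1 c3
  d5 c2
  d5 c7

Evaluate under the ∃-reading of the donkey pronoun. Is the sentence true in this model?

"it" takes "a clue" as antecedent — a donkey pronoun bound across the clause boundary.
Weak reading: every detective d with some noticed-clue has at least one noticed-clue c such that logged(d,c).
Per detective: d1:✓  d2:✓  d5:✓  d6:✓
Every detective in the restrictor has a witness.

True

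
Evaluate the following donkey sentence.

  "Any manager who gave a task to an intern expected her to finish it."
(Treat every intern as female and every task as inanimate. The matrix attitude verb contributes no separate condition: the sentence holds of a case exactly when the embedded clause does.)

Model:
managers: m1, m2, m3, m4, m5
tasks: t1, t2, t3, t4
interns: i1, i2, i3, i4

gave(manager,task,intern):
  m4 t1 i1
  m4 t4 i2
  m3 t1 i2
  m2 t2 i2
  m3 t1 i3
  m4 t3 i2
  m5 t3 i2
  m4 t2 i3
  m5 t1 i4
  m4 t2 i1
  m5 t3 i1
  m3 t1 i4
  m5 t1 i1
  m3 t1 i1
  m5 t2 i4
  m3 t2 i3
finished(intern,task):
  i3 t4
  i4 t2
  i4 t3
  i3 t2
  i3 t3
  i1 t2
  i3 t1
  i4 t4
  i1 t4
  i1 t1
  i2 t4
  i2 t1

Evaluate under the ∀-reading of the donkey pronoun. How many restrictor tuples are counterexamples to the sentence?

"her" takes "an intern" as antecedent and "it" takes "a task"; both are donkey pronouns co-varying with the restrictor.
Strong reading: for every (m,t,i) with gave(m,t,i), finished(i,t).
Restrictor triples: (m2,t2,i2)→finished(i2,t2) ✗  (m3,t1,i1)→finished(i1,t1) ✓  (m3,t1,i2)→finished(i2,t1) ✓  (m3,t1,i3)→finished(i3,t1) ✓  (m3,t1,i4)→finished(i4,t1) ✗  (m3,t2,i3)→finished(i3,t2) ✓  (m4,t1,i1)→finished(i1,t1) ✓  (m4,t2,i1)→finished(i1,t2) ✓  (m4,t2,i3)→finished(i3,t2) ✓  (m4,t3,i2)→finished(i2,t3) ✗  (m4,t4,i2)→finished(i2,t4) ✓  (m5,t1,i1)→finished(i1,t1) ✓  (m5,t1,i4)→finished(i4,t1) ✗  (m5,t2,i4)→finished(i4,t2) ✓  (m5,t3,i1)→finished(i1,t3) ✗  (m5,t3,i2)→finished(i2,t3) ✗
Counterexamples (restrictor triples failing the scope): 6.

6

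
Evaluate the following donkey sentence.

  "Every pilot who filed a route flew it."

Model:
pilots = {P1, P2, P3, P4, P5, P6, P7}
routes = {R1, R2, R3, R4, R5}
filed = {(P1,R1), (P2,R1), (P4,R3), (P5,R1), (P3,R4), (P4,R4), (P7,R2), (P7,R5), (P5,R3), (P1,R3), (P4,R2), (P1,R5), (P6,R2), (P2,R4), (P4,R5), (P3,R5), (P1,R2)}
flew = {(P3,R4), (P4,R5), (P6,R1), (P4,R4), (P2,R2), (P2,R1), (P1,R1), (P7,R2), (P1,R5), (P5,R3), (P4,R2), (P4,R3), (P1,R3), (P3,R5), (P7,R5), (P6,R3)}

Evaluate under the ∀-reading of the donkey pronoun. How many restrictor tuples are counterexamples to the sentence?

"it" takes "a route" as antecedent — a donkey pronoun bound across the clause boundary.
Strong reading: for every (p,r) with filed(p,r), flew(p,r).
Restrictor pairs: (P1,R1) ✓  (P1,R2) ✗  (P1,R3) ✓  (P1,R5) ✓  (P2,R1) ✓  (P2,R4) ✗  (P3,R4) ✓  (P3,R5) ✓  (P4,R2) ✓  (P4,R3) ✓  (P4,R4) ✓  (P4,R5) ✓  (P5,R1) ✗  (P5,R3) ✓  (P6,R2) ✗  (P7,R2) ✓  (P7,R5) ✓
Counterexamples (restrictor pairs failing the scope): 4.

4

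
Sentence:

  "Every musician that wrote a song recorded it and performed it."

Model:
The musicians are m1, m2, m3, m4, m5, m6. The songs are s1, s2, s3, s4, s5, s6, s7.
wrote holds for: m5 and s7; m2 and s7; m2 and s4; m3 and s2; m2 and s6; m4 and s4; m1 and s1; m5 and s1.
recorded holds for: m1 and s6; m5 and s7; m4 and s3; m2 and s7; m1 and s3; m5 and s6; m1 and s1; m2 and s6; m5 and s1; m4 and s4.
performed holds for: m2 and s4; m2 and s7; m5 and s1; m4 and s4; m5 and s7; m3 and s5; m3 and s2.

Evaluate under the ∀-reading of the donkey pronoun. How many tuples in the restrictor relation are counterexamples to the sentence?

"it" takes "a song" as antecedent — a donkey pronoun bound across the clause boundary.
Strong reading: for every (m,s) with wrote(m,s), recorded(m,s) ∧ performed(m,s).
Restrictor pairs: (m1,s1) ✗  (m2,s4) ✗  (m2,s6) ✗  (m2,s7) ✓  (m3,s2) ✗  (m4,s4) ✓  (m5,s1) ✓  (m5,s7) ✓
Counterexamples (restrictor pairs failing the scope): 4.

4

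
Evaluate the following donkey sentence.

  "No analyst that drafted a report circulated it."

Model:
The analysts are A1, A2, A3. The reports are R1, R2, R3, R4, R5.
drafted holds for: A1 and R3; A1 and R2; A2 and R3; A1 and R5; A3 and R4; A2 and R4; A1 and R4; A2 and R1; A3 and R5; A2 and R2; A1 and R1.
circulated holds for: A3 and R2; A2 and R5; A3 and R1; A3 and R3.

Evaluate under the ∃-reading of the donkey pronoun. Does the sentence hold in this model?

"it" takes "a report" as antecedent — a donkey pronoun bound across the clause boundary.
Truth condition: for no (a,r) with drafted(a,r) does circulated(a,r) hold.
Restrictor pairs — does the scope hold? (A1,R1):fails  (A1,R2):fails  (A1,R3):fails  (A1,R4):fails  (A1,R5):fails  (A2,R1):fails  (A2,R2):fails  (A2,R3):fails  (A2,R4):fails  (A3,R4):fails  (A3,R5):fails
Scope holds for no restrictor pair, so the sentence is true.

True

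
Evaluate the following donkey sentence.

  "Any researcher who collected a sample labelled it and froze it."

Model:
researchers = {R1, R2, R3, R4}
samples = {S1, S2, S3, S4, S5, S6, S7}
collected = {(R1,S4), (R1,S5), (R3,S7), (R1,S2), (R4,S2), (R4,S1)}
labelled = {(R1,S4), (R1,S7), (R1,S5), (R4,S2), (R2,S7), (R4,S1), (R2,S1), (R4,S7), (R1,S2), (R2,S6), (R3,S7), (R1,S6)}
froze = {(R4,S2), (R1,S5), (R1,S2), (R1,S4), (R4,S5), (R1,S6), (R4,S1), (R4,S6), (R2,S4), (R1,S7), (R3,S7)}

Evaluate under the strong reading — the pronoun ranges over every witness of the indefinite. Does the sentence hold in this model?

True

"it" takes "a sample" as antecedent — a donkey pronoun bound across the clause boundary.
Strong reading: for every (r,s) with collected(r,s), labelled(r,s) ∧ froze(r,s).
Restrictor pairs: (R1,S2) ✓  (R1,S4) ✓  (R1,S5) ✓  (R3,S7) ✓  (R4,S1) ✓  (R4,S2) ✓
Every restrictor pair satisfies the scope.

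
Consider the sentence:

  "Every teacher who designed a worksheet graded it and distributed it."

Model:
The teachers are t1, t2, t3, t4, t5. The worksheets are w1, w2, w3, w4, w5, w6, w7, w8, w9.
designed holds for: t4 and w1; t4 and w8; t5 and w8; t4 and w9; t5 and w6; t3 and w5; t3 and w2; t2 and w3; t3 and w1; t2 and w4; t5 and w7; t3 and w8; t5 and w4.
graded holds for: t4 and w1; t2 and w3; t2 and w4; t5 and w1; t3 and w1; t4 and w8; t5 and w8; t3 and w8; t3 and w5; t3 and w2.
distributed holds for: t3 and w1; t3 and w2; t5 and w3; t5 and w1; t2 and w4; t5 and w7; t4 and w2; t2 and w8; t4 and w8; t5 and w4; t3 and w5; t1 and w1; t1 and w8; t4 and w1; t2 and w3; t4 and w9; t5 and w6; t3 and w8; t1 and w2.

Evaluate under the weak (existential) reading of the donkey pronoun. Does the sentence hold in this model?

False

"it" takes "a worksheet" as antecedent — a donkey pronoun bound across the clause boundary.
Weak reading: every teacher t with some designed-worksheet has at least one designed-worksheet w such that graded(t,w) ∧ distributed(t,w).
Per teacher: t2:✓  t3:✓  t4:✓  t5:✗
t5 has no witness among its designed-worksheets.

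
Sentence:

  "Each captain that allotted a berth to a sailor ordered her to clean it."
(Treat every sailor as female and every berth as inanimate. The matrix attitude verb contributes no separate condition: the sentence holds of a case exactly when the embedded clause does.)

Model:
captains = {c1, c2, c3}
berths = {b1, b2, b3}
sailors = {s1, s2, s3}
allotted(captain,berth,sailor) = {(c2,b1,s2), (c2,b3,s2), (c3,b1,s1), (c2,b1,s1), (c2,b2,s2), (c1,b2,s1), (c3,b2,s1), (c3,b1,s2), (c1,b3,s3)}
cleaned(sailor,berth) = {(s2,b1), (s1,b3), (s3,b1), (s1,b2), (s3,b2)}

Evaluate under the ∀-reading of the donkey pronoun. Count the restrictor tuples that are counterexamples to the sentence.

5

"her" takes "a sailor" as antecedent and "it" takes "a berth"; both are donkey pronouns co-varying with the restrictor.
Strong reading: for every (c,b,s) with allotted(c,b,s), cleaned(s,b).
Restrictor triples: (c1,b2,s1)→cleaned(s1,b2) ✓  (c1,b3,s3)→cleaned(s3,b3) ✗  (c2,b1,s1)→cleaned(s1,b1) ✗  (c2,b1,s2)→cleaned(s2,b1) ✓  (c2,b2,s2)→cleaned(s2,b2) ✗  (c2,b3,s2)→cleaned(s2,b3) ✗  (c3,b1,s1)→cleaned(s1,b1) ✗  (c3,b1,s2)→cleaned(s2,b1) ✓  (c3,b2,s1)→cleaned(s1,b2) ✓
Counterexamples (restrictor triples failing the scope): 5.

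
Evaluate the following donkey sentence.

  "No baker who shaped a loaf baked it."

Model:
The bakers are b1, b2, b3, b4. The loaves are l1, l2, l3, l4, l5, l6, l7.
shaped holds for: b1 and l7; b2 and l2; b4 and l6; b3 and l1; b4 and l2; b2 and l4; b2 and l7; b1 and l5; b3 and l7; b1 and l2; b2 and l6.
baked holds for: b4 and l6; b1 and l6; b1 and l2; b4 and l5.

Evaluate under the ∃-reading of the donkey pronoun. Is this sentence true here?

False

"it" takes "a loaf" as antecedent — a donkey pronoun bound across the clause boundary.
Truth condition: for no (b,l) with shaped(b,l) does baked(b,l) hold.
Restrictor pairs — does the scope hold? (b1,l2):holds  (b1,l5):fails  (b1,l7):fails  (b2,l2):fails  (b2,l4):fails  (b2,l6):fails  (b2,l7):fails  (b3,l1):fails  (b3,l7):fails  (b4,l2):fails  (b4,l6):holds
Scope holds for 2 pair(s), so the sentence is false.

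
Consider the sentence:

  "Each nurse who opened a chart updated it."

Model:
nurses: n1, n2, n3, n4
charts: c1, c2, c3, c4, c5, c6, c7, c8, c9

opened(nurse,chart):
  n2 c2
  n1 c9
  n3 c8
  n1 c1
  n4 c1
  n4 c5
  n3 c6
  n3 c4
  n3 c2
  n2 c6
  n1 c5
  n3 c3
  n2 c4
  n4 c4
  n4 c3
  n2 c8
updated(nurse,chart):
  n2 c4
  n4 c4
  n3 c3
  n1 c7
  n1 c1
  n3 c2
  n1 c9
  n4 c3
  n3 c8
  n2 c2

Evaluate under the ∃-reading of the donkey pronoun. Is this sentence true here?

True

"it" takes "a chart" as antecedent — a donkey pronoun bound across the clause boundary.
Weak reading: every nurse n with some opened-chart has at least one opened-chart c such that updated(n,c).
Per nurse: n1:✓  n2:✓  n3:✓  n4:✓
Every nurse in the restrictor has a witness.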